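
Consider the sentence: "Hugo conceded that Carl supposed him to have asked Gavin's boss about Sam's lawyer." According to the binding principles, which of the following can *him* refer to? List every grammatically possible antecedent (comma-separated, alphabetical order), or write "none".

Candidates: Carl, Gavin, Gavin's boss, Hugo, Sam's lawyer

*him* is a pronoun; Principle B requires it to be free in its binding domain — the clause headed by 'supposed'.
— Carl: subject of the clause headed by 'supposed'; c-commands the pronoun within its binding domain — blocked (Principle B).
— Gavin: possessor inside the object DP of the clause headed by 'asked'; is c-commanded by the pronoun; coreference would bind this R-expression — blocked (Principle C).
— Gavin's boss: object of the clause headed by 'asked'; is c-commanded by the pronoun; coreference would bind this R-expression — blocked (Principle C).
— Hugo: subject of the matrix clause; c-commands the pronoun but lies outside its binding domain — allowed.
— Sam's lawyer: second object of the clause headed by 'asked'; is c-commanded by the pronoun; coreference would bind this R-expression — blocked (Principle C).

Hugo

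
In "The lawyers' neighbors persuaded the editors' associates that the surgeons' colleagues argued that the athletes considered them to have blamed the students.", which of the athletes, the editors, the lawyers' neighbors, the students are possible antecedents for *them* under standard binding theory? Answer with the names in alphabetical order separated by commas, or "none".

*them* is a pronoun; Principle B requires it to be free in its binding domain — the clause headed by 'considered'.
— the athletes: subject of the clause headed by 'considered'; c-commands the pronoun within its binding domain — blocked (Principle B).
— the editors: possessor inside the object DP of the matrix clause; does not c-command the pronoun — Principle B does not apply; allowed.
— the lawyers' neighbors: subject of the matrix clause; c-commands the pronoun but lies outside its binding domain — allowed.
— the students: object of the clause headed by 'blamed'; is c-commanded by the pronoun; coreference would bind this R-expression — blocked (Principle C).

the editors, the lawyers' neighbors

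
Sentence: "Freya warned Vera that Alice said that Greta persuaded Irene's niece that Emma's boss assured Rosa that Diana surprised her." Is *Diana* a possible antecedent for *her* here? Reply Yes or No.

No

*her* is a pronoun; Principle B requires it to be free in its binding domain — the clause headed by 'surprised'.
— Diana: subject of the clause headed by 'surprised'; c-commands the pronoun within its binding domain — blocked (Principle B).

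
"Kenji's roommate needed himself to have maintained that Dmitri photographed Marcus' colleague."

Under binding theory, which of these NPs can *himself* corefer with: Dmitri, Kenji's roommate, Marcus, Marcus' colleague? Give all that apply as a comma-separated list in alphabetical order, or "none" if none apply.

Kenji's roommate

*himself* is a reflexive; Principle A requires it to be bound within its binding domain — the matrix clause.
— Dmitri: subject of the clause headed by 'photographed'; does not c-command the reflexive — cannot bind it (Principle A).
— Kenji's roommate: subject of the matrix clause; c-commands the reflexive within its binding domain — allowed (Principle A).
— Marcus: possessor inside the object DP of the clause headed by 'photographed'; does not c-command the reflexive — cannot bind it (Principle A).
— Marcus' colleague: object of the clause headed by 'photographed'; does not c-command the reflexive — cannot bind it (Principle A).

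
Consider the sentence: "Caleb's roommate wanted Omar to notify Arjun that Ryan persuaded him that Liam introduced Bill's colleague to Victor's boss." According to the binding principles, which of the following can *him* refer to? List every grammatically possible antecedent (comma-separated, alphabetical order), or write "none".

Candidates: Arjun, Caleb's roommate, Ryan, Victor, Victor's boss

*him* is a pronoun; Principle B requires it to be free in its binding domain — the clause headed by 'persuaded'.
— Arjun: object of the clause headed by 'notify'; c-commands the pronoun but lies outside its binding domain — allowed.
— Caleb's roommate: subject of the matrix clause; c-commands the pronoun but lies outside its binding domain — allowed.
— Ryan: subject of the clause headed by 'persuaded'; c-commands the pronoun within its binding domain — blocked (Principle B).
— Victor: possessor inside the second object DP of the clause headed by 'introduced'; is c-commanded by the pronoun; coreference would bind this R-expression — blocked (Principle C).
— Victor's boss: second object of the clause headed by 'introduced'; is c-commanded by the pronoun; coreference would bind this R-expression — blocked (Principle C).

Arjun, Caleb's roommate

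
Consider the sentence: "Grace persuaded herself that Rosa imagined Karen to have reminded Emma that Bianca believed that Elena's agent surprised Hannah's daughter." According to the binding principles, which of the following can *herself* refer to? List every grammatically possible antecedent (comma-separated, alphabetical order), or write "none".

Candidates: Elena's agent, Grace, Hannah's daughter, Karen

*herself* is a reflexive; Principle A requires it to be bound within its binding domain — the matrix clause.
— Elena's agent: subject of the clause headed by 'surprised'; does not c-command the reflexive — cannot bind it (Principle A).
— Grace: subject of the matrix clause; c-commands the reflexive within its binding domain — allowed (Principle A).
— Hannah's daughter: object of the clause headed by 'surprised'; does not c-command the reflexive — cannot bind it (Principle A).
— Karen: subject of the clause headed by 'reminded'; does not c-command the reflexive — cannot bind it (Principle A).

Grace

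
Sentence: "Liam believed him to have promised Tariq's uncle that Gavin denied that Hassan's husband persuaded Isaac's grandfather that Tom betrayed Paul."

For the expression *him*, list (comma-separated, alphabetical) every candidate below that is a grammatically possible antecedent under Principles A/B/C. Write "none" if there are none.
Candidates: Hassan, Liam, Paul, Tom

none

*him* is a pronoun; Principle B requires it to be free in its binding domain — the matrix clause.
— Hassan: possessor inside the subject DP of the clause headed by 'persuaded'; is c-commanded by the pronoun; coreference would bind this R-expression — blocked (Principle C).
— Liam: subject of the matrix clause; c-commands the pronoun within its binding domain — blocked (Principle B).
— Paul: object of the clause headed by 'betrayed'; is c-commanded by the pronoun; coreference would bind this R-expression — blocked (Principle C).
— Tom: subject of the clause headed by 'betrayed'; is c-commanded by the pronoun; coreference would bind this R-expression — blocked (Principle C).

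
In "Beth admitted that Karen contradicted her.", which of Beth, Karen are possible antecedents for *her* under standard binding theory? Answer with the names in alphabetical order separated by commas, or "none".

*her* is a pronoun; Principle B requires it to be free in its binding domain — the clause headed by 'contradicted'.
— Beth: subject of the matrix clause; c-commands the pronoun but lies outside its binding domain — allowed.
— Karen: subject of the clause headed by 'contradicted'; c-commands the pronoun within its binding domain — blocked (Principle B).

Beth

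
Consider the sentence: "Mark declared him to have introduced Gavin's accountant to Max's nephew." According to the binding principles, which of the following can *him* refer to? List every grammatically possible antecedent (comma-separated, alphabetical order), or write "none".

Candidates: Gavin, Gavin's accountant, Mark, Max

*him* is a pronoun; Principle B requires it to be free in its binding domain — the matrix clause.
— Gavin: possessor inside the object DP of the clause headed by 'introduced'; is c-commanded by the pronoun; coreference would bind this R-expression — blocked (Principle C).
— Gavin's accountant: object of the clause headed by 'introduced'; is c-commanded by the pronoun; coreference would bind this R-expression — blocked (Principle C).
— Mark: subject of the matrix clause; c-commands the pronoun within its binding domain — blocked (Principle B).
— Max: possessor inside the second object DP of the clause headed by 'introduced'; is c-commanded by the pronoun; coreference would bind this R-expression — blocked (Principle C).

none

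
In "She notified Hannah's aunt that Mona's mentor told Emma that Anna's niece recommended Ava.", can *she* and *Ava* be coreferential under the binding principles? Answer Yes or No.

*Ava* is an R-expression; Principle C requires it to be free (not bound by any c-commanding expression).
— she: subject of the matrix clause; the pronoun c-commands the R-expression — coreference blocked (Principle C).

No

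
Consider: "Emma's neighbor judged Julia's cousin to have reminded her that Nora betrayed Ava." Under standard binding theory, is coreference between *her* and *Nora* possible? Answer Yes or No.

No

*Nora* is an R-expression; Principle C requires it to be free (not bound by any c-commanding expression).
— her: object of the clause headed by 'reminded'; the pronoun c-commands the R-expression — coreference blocked (Principle C).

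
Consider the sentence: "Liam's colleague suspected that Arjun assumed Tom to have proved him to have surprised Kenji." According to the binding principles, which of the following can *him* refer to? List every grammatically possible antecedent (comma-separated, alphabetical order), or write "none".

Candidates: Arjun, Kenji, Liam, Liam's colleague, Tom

*him* is a pronoun; Principle B requires it to be free in its binding domain — the clause headed by 'proved'.
— Arjun: subject of the clause headed by 'assumed'; c-commands the pronoun but lies outside its binding domain — allowed.
— Kenji: object of the clause headed by 'surprised'; is c-commanded by the pronoun; coreference would bind this R-expression — blocked (Principle C).
— Liam: possessor inside the subject DP of the matrix clause; does not c-command the pronoun — Principle B does not apply; allowed.
— Liam's colleague: subject of the matrix clause; c-commands the pronoun but lies outside its binding domain — allowed.
— Tom: subject of the clause headed by 'proved'; c-commands the pronoun within its binding domain — blocked (Principle B).

Arjun, Liam, Liam's colleague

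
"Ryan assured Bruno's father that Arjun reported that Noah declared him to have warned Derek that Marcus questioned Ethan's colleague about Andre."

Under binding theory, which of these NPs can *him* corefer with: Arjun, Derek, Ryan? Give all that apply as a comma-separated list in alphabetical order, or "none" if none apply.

*him* is a pronoun; Principle B requires it to be free in its binding domain — the clause headed by 'declared'.
— Arjun: subject of the clause headed by 'reported'; c-commands the pronoun but lies outside its binding domain — allowed.
— Derek: object of the clause headed by 'warned'; is c-commanded by the pronoun; coreference would bind this R-expression — blocked (Principle C).
— Ryan: subject of the matrix clause; c-commands the pronoun but lies outside its binding domain — allowed.

Arjun, Ryan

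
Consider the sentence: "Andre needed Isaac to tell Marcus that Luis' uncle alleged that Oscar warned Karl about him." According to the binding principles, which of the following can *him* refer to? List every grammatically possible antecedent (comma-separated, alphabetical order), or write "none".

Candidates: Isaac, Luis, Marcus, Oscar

Isaac, Luis, Marcus

*him* is a pronoun; Principle B requires it to be free in its binding domain — the clause headed by 'warned'.
— Isaac: subject of the clause headed by 'tell'; c-commands the pronoun but lies outside its binding domain — allowed.
— Luis: possessor inside the subject DP of the clause headed by 'alleged'; does not c-command the pronoun — Principle B does not apply; allowed.
— Marcus: object of the clause headed by 'tell'; c-commands the pronoun but lies outside its binding domain — allowed.
— Oscar: subject of the clause headed by 'warned'; c-commands the pronoun within its binding domain — blocked (Principle B).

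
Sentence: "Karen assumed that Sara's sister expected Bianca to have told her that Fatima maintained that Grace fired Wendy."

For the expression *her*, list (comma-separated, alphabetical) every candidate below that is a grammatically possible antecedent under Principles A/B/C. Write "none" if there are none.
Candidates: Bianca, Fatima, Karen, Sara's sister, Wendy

*her* is a pronoun; Principle B requires it to be free in its binding domain — the clause headed by 'told'.
— Bianca: subject of the clause headed by 'told'; c-commands the pronoun within its binding domain — blocked (Principle B).
— Fatima: subject of the clause headed by 'maintained'; is c-commanded by the pronoun; coreference would bind this R-expression — blocked (Principle C).
— Karen: subject of the matrix clause; c-commands the pronoun but lies outside its binding domain — allowed.
— Sara's sister: subject of the clause headed by 'expected'; c-commands the pronoun but lies outside its binding domain — allowed.
— Wendy: object of the clause headed by 'fired'; is c-commanded by the pronoun; coreference would bind this R-expression — blocked (Principle C).

Karen, Sara's sister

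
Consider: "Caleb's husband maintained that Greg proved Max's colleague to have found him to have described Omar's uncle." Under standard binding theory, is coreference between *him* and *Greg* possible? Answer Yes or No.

Yes

*Greg* is an R-expression; Principle C requires it to be free (not bound by any c-commanding expression).
— him: subject of the clause headed by 'described'; the pronoun does not c-command the R-expression — coreference allowed.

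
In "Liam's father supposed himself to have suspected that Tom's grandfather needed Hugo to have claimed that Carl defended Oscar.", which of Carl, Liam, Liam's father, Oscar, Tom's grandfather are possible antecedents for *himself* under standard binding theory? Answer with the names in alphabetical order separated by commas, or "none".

Liam's father

*himself* is a reflexive; Principle A requires it to be bound within its binding domain — the matrix clause.
— Carl: subject of the clause headed by 'defended'; does not c-command the reflexive — cannot bind it (Principle A).
— Liam: possessor inside the subject DP of the matrix clause; does not c-command the reflexive — cannot bind it (Principle A).
— Liam's father: subject of the matrix clause; c-commands the reflexive within its binding domain — allowed (Principle A).
— Oscar: object of the clause headed by 'defended'; does not c-command the reflexive — cannot bind it (Principle A).
— Tom's grandfather: subject of the clause headed by 'needed'; does not c-command the reflexive — cannot bind it (Principle A).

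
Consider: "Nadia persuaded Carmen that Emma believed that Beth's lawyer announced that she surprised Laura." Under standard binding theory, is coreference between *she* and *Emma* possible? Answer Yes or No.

Yes

*Emma* is an R-expression; Principle C requires it to be free (not bound by any c-commanding expression).
— she: subject of the clause headed by 'surprised'; the pronoun does not c-command the R-expression — coreference allowed.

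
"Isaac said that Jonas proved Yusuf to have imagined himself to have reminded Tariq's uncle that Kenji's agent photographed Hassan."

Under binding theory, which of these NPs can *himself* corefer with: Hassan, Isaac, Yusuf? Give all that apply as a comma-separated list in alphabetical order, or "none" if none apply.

Yusuf

*himself* is a reflexive; Principle A requires it to be bound within its binding domain — the clause headed by 'imagined'.
— Hassan: object of the clause headed by 'photographed'; does not c-command the reflexive — cannot bind it (Principle A).
— Isaac: subject of the matrix clause; c-commands the reflexive but lies outside its binding domain — cannot bind it (Principle A).
— Yusuf: subject of the clause headed by 'imagined'; c-commands the reflexive within its binding domain — allowed (Principle A).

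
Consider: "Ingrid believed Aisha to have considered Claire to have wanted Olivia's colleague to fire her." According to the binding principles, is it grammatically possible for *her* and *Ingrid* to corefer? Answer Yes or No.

Yes

*her* is a pronoun; Principle B requires it to be free in its binding domain — the clause headed by 'fire'.
— Ingrid: subject of the matrix clause; c-commands the pronoun but lies outside its binding domain — allowed.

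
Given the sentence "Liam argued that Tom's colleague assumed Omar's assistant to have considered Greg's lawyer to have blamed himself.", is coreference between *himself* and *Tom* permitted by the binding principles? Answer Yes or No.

No

*himself* is a reflexive; Principle A requires it to be bound within its binding domain — the clause headed by 'blamed'.
— Tom: possessor inside the subject DP of the clause headed by 'assumed'; does not c-command the reflexive — cannot bind it (Principle A).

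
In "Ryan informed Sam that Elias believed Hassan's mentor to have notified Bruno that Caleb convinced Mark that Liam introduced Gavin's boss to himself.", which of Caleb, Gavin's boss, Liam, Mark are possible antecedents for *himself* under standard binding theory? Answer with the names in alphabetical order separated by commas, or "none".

*himself* is a reflexive; Principle A requires it to be bound within its binding domain — the clause headed by 'introduced'.
— Caleb: subject of the clause headed by 'convinced'; c-commands the reflexive but lies outside its binding domain — cannot bind it (Principle A).
— Gavin's boss: object of the clause headed by 'introduced'; c-commands the reflexive within its binding domain — allowed (Principle A).
— Liam: subject of the clause headed by 'introduced'; c-commands the reflexive within its binding domain — allowed (Principle A).
— Mark: object of the clause headed by 'convinced'; c-commands the reflexive but lies outside its binding domain — cannot bind it (Principle A).

Gavin's boss, Liam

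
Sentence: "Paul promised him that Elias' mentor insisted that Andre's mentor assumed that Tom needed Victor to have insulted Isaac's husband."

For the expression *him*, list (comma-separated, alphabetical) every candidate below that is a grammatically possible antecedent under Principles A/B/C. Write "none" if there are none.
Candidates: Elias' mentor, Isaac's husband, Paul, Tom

*him* is a pronoun; Principle B requires it to be free in its binding domain — the matrix clause.
— Elias' mentor: subject of the clause headed by 'insisted'; is c-commanded by the pronoun; coreference would bind this R-expression — blocked (Principle C).
— Isaac's husband: object of the clause headed by 'insulted'; is c-commanded by the pronoun; coreference would bind this R-expression — blocked (Principle C).
— Paul: subject of the matrix clause; c-commands the pronoun within its binding domain — blocked (Principle B).
— Tom: subject of the clause headed by 'needed'; is c-commanded by the pronoun; coreference would bind this R-expression — blocked (Principle C).

none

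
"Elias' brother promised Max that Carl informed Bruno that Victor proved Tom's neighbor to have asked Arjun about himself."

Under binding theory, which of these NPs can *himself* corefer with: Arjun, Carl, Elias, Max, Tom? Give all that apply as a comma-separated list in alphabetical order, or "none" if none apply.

Arjun

*himself* is a reflexive; Principle A requires it to be bound within its binding domain — the clause headed by 'asked'.
— Arjun: object of the clause headed by 'asked'; c-commands the reflexive within its binding domain — allowed (Principle A).
— Carl: subject of the clause headed by 'informed'; c-commands the reflexive but lies outside its binding domain — cannot bind it (Principle A).
— Elias: possessor inside the subject DP of the matrix clause; does not c-command the reflexive — cannot bind it (Principle A).
— Max: object of the matrix clause; c-commands the reflexive but lies outside its binding domain — cannot bind it (Principle A).
— Tom: possessor inside the subject DP of the clause headed by 'asked'; does not c-command the reflexive — cannot bind it (Principle A).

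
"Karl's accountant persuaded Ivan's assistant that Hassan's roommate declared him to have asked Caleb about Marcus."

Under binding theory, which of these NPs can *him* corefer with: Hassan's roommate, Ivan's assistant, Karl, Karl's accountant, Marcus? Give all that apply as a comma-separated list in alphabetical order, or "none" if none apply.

*him* is a pronoun; Principle B requires it to be free in its binding domain — the clause headed by 'declared'.
— Hassan's roommate: subject of the clause headed by 'declared'; c-commands the pronoun within its binding domain — blocked (Principle B).
— Ivan's assistant: object of the matrix clause; c-commands the pronoun but lies outside its binding domain — allowed.
— Karl: possessor inside the subject DP of the matrix clause; does not c-command the pronoun — Principle B does not apply; allowed.
— Karl's accountant: subject of the matrix clause; c-commands the pronoun but lies outside its binding domain — allowed.
— Marcus: second object of the clause headed by 'asked'; is c-commanded by the pronoun; coreference would bind this R-expression — blocked (Principle C).

Ivan's assistant, Karl, Karl's accountant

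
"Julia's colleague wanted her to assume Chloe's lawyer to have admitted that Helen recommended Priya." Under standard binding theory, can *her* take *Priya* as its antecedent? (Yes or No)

*her* is a pronoun; Principle B requires it to be free in its binding domain — the matrix clause.
— Priya: object of the clause headed by 'recommended'; is c-commanded by the pronoun; coreference would bind this R-expression — blocked (Principle C).

No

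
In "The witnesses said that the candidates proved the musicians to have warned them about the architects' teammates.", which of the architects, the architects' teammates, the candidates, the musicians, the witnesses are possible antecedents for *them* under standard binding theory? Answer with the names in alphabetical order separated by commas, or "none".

*them* is a pronoun; Principle B requires it to be free in its binding domain — the clause headed by 'warned'.
— the architects: possessor inside the second object DP of the clause headed by 'warned'; is c-commanded by the pronoun; coreference would bind this R-expression — blocked (Principle C).
— the architects' teammates: second object of the clause headed by 'warned'; is c-commanded by the pronoun; coreference would bind this R-expression — blocked (Principle C).
— the candidates: subject of the clause headed by 'proved'; c-commands the pronoun but lies outside its binding domain — allowed.
— the musicians: subject of the clause headed by 'warned'; c-commands the pronoun within its binding domain — blocked (Principle B).
— the witnesses: subject of the matrix clause; c-commands the pronoun but lies outside its binding domain — allowed.

the candidates, the witnesses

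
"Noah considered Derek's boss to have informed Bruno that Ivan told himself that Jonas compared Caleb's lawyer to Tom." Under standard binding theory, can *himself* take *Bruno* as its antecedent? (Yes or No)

No

*himself* is a reflexive; Principle A requires it to be bound within its binding domain — the clause headed by 'told'.
— Bruno: object of the clause headed by 'informed'; c-commands the reflexive but lies outside its binding domain — cannot bind it (Principle A).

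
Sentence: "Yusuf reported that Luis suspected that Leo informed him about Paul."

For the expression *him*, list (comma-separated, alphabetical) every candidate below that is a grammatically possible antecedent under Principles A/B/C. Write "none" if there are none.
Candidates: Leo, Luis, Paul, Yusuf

*him* is a pronoun; Principle B requires it to be free in its binding domain — the clause headed by 'informed'.
— Leo: subject of the clause headed by 'informed'; c-commands the pronoun within its binding domain — blocked (Principle B).
— Luis: subject of the clause headed by 'suspected'; c-commands the pronoun but lies outside its binding domain — allowed.
— Paul: second object of the clause headed by 'informed'; is c-commanded by the pronoun; coreference would bind this R-expression — blocked (Principle C).
— Yusuf: subject of the matrix clause; c-commands the pronoun but lies outside its binding domain — allowed.

Luis, Yusuf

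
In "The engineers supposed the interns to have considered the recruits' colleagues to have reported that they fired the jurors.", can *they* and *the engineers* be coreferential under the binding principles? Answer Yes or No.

Yes

*the engineers* is an R-expression; Principle C requires it to be free (not bound by any c-commanding expression).
— they: subject of the clause headed by 'fired'; the pronoun does not c-command the R-expression — coreference allowed.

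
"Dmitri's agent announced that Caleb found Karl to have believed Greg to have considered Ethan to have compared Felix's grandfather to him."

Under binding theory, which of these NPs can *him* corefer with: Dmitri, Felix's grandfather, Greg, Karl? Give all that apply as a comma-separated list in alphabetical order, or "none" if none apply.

Dmitri, Greg, Karl

*him* is a pronoun; Principle B requires it to be free in its binding domain — the clause headed by 'compared'.
— Dmitri: possessor inside the subject DP of the matrix clause; does not c-command the pronoun — Principle B does not apply; allowed.
— Felix's grandfather: object of the clause headed by 'compared'; c-commands the pronoun within its binding domain — blocked (Principle B).
— Greg: subject of the clause headed by 'considered'; c-commands the pronoun but lies outside its binding domain — allowed.
— Karl: subject of the clause headed by 'believed'; c-commands the pronoun but lies outside its binding domain — allowed.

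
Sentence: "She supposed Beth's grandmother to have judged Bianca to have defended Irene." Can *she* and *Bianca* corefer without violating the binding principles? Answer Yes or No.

No

*Bianca* is an R-expression; Principle C requires it to be free (not bound by any c-commanding expression).
— she: subject of the matrix clause; the pronoun c-commands the R-expression — coreference blocked (Principle C).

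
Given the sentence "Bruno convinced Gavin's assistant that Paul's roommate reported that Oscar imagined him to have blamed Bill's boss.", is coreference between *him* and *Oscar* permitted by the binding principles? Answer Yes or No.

*him* is a pronoun; Principle B requires it to be free in its binding domain — the clause headed by 'imagined'.
— Oscar: subject of the clause headed by 'imagined'; c-commands the pronoun within its binding domain — blocked (Principle B).

No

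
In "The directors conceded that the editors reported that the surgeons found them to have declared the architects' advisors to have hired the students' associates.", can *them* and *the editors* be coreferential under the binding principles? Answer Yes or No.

*the editors* is an R-expression; Principle C requires it to be free (not bound by any c-commanding expression).
— them: subject of the clause headed by 'declared'; the pronoun does not c-command the R-expression — coreference allowed.

Yes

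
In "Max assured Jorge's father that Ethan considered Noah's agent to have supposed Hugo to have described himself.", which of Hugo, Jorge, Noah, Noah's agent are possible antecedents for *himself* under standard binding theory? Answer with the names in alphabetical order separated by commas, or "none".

Hugo

*himself* is a reflexive; Principle A requires it to be bound within its binding domain — the clause headed by 'described'.
— Hugo: subject of the clause headed by 'described'; c-commands the reflexive within its binding domain — allowed (Principle A).
— Jorge: possessor inside the object DP of the matrix clause; does not c-command the reflexive — cannot bind it (Principle A).
— Noah: possessor inside the subject DP of the clause headed by 'supposed'; does not c-command the reflexive — cannot bind it (Principle A).
— Noah's agent: subject of the clause headed by 'supposed'; c-commands the reflexive but lies outside its binding domain — cannot bind it (Principle A).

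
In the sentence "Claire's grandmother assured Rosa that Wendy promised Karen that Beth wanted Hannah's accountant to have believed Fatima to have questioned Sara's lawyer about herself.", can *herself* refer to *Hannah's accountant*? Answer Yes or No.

No

*herself* is a reflexive; Principle A requires it to be bound within its binding domain — the clause headed by 'questioned'.
— Hannah's accountant: subject of the clause headed by 'believed'; c-commands the reflexive but lies outside its binding domain — cannot bind it (Principle A).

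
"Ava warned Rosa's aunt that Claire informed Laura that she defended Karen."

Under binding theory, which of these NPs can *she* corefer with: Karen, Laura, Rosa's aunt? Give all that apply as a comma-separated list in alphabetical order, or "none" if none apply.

Laura, Rosa's aunt

*she* is a pronoun; Principle B requires it to be free in its binding domain — the clause headed by 'defended'.
— Karen: object of the clause headed by 'defended'; is c-commanded by the pronoun; coreference would bind this R-expression — blocked (Principle C).
— Laura: object of the clause headed by 'informed'; c-commands the pronoun but lies outside its binding domain — allowed.
— Rosa's aunt: object of the matrix clause; c-commands the pronoun but lies outside its binding domain — allowed.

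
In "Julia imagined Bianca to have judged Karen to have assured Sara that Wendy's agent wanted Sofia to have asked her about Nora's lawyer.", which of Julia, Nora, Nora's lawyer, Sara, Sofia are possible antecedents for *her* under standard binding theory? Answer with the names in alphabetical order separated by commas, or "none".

*her* is a pronoun; Principle B requires it to be free in its binding domain — the clause headed by 'asked'.
— Julia: subject of the matrix clause; c-commands the pronoun but lies outside its binding domain — allowed.
— Nora: possessor inside the second object DP of the clause headed by 'asked'; is c-commanded by the pronoun; coreference would bind this R-expression — blocked (Principle C).
— Nora's lawyer: second object of the clause headed by 'asked'; is c-commanded by the pronoun; coreference would bind this R-expression — blocked (Principle C).
— Sara: object of the clause headed by 'assured'; c-commands the pronoun but lies outside its binding domain — allowed.
— Sofia: subject of the clause headed by 'asked'; c-commands the pronoun within its binding domain — blocked (Principle B).

Julia, Sara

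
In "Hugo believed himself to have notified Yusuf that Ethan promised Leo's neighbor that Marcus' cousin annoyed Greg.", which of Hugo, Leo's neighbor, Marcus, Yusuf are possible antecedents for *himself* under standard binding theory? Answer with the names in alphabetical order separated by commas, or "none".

Hugo

*himself* is a reflexive; Principle A requires it to be bound within its binding domain — the matrix clause.
— Hugo: subject of the matrix clause; c-commands the reflexive within its binding domain — allowed (Principle A).
— Leo's neighbor: object of the clause headed by 'promised'; does not c-command the reflexive — cannot bind it (Principle A).
— Marcus: possessor inside the subject DP of the clause headed by 'annoyed'; does not c-command the reflexive — cannot bind it (Principle A).
— Yusuf: object of the clause headed by 'notified'; does not c-command the reflexive — cannot bind it (Principle A).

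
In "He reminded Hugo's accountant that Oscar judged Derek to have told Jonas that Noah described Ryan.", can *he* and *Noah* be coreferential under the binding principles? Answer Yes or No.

No

*Noah* is an R-expression; Principle C requires it to be free (not bound by any c-commanding expression).
— he: subject of the matrix clause; the pronoun c-commands the R-expression — coreference blocked (Principle C).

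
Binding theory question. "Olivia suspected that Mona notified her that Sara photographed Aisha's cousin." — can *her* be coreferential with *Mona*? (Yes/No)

*her* is a pronoun; Principle B requires it to be free in its binding domain — the clause headed by 'notified'.
— Mona: subject of the clause headed by 'notified'; c-commands the pronoun within its binding domain — blocked (Principle B).

No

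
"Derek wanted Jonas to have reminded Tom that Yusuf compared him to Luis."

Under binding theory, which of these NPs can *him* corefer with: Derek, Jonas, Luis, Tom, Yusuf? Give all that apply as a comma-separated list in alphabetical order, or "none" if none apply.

Derek, Jonas, Tom

*him* is a pronoun; Principle B requires it to be free in its binding domain — the clause headed by 'compared'.
— Derek: subject of the matrix clause; c-commands the pronoun but lies outside its binding domain — allowed.
— Jonas: subject of the clause headed by 'reminded'; c-commands the pronoun but lies outside its binding domain — allowed.
— Luis: second object of the clause headed by 'compared'; is c-commanded by the pronoun; coreference would bind this R-expression — blocked (Principle C).
— Tom: object of the clause headed by 'reminded'; c-commands the pronoun but lies outside its binding domain — allowed.
— Yusuf: subject of the clause headed by 'compared'; c-commands the pronoun within its binding domain — blocked (Principle B).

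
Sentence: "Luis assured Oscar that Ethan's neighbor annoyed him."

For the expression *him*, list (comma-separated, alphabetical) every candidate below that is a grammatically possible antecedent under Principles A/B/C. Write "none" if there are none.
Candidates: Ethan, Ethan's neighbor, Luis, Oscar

*him* is a pronoun; Principle B requires it to be free in its binding domain — the clause headed by 'annoyed'.
— Ethan: possessor inside the subject DP of the clause headed by 'annoyed'; does not c-command the pronoun — Principle B does not apply; allowed.
— Ethan's neighbor: subject of the clause headed by 'annoyed'; c-commands the pronoun within its binding domain — blocked (Principle B).
— Luis: subject of the matrix clause; c-commands the pronoun but lies outside its binding domain — allowed.
— Oscar: object of the matrix clause; c-commands the pronoun but lies outside its binding domain — allowed.

Ethan, Luis, Oscar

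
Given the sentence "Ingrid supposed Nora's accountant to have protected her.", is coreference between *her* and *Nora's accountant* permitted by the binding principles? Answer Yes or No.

No

*her* is a pronoun; Principle B requires it to be free in its binding domain — the clause headed by 'protected'.
— Nora's accountant: subject of the clause headed by 'protected'; c-commands the pronoun within its binding domain — blocked (Principle B).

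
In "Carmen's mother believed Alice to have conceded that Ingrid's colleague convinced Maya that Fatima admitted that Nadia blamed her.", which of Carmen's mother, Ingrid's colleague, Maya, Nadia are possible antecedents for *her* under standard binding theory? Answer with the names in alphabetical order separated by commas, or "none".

*her* is a pronoun; Principle B requires it to be free in its binding domain — the clause headed by 'blamed'.
— Carmen's mother: subject of the matrix clause; c-commands the pronoun but lies outside its binding domain — allowed.
— Ingrid's colleague: subject of the clause headed by 'convinced'; c-commands the pronoun but lies outside its binding domain — allowed.
— Maya: object of the clause headed by 'convinced'; c-commands the pronoun but lies outside its binding domain — allowed.
— Nadia: subject of the clause headed by 'blamed'; c-commands the pronoun within its binding domain — blocked (Principle B).

Carmen's mother, Ingrid's colleague, Maya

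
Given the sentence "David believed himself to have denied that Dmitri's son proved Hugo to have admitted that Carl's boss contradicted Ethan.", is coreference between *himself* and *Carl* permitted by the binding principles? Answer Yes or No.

No

*himself* is a reflexive; Principle A requires it to be bound within its binding domain — the matrix clause.
— Carl: possessor inside the subject DP of the clause headed by 'contradicted'; does not c-command the reflexive — cannot bind it (Principle A).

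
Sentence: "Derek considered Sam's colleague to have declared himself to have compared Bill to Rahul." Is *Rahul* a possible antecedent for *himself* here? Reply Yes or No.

No

*himself* is a reflexive; Principle A requires it to be bound within its binding domain — the clause headed by 'declared'.
— Rahul: second object of the clause headed by 'compared'; does not c-command the reflexive — cannot bind it (Principle A).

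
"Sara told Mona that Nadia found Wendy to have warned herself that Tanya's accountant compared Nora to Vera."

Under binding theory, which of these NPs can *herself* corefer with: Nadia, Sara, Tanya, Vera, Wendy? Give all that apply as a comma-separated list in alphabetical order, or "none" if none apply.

*herself* is a reflexive; Principle A requires it to be bound within its binding domain — the clause headed by 'warned'.
— Nadia: subject of the clause headed by 'found'; c-commands the reflexive but lies outside its binding domain — cannot bind it (Principle A).
— Sara: subject of the matrix clause; c-commands the reflexive but lies outside its binding domain — cannot bind it (Principle A).
— Tanya: possessor inside the subject DP of the clause headed by 'compared'; does not c-command the reflexive — cannot bind it (Principle A).
— Vera: second object of the clause headed by 'compared'; does not c-command the reflexive — cannot bind it (Principle A).
— Wendy: subject of the clause headed by 'warned'; c-commands the reflexive within its binding domain — allowed (Principle A).

Wendy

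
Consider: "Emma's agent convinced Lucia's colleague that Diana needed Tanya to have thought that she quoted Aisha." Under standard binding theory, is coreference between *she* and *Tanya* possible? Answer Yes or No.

*Tanya* is an R-expression; Principle C requires it to be free (not bound by any c-commanding expression).
— she: subject of the clause headed by 'quoted'; the pronoun does not c-command the R-expression — coreference allowed.

Yes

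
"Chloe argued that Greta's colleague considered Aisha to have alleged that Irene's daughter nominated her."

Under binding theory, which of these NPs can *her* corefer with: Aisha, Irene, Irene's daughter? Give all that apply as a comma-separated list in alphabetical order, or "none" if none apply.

Aisha, Irene

*her* is a pronoun; Principle B requires it to be free in its binding domain — the clause headed by 'nominated'.
— Aisha: subject of the clause headed by 'alleged'; c-commands the pronoun but lies outside its binding domain — allowed.
— Irene: possessor inside the subject DP of the clause headed by 'nominated'; does not c-command the pronoun — Principle B does not apply; allowed.
— Irene's daughter: subject of the clause headed by 'nominated'; c-commands the pronoun within its binding domain — blocked (Principle B).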